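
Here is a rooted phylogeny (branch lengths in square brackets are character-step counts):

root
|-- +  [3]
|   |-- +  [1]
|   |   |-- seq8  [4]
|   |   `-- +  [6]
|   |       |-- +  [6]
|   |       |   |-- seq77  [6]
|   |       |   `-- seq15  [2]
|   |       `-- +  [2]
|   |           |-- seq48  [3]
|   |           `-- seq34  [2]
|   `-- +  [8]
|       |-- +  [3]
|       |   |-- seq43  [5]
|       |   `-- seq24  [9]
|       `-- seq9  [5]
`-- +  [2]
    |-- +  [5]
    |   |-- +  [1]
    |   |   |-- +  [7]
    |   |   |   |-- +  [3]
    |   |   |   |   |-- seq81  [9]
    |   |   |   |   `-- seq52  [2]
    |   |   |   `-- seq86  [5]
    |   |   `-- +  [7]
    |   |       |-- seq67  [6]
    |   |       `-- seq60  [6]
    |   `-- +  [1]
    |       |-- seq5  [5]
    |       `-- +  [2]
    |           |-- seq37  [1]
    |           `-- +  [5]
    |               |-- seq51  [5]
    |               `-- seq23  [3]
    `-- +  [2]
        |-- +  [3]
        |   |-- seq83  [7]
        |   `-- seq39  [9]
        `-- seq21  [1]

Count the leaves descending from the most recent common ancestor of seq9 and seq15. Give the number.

8

The MRCA of seq9 and seq15 is the node subtending ((seq8,((seq77,seq15),(seq48,seq34))),((seq43,seq24),seq9)).
That clade contains 8 terminal taxa: seq15, seq24, seq34, seq43, seq48, seq77, seq8, seq9.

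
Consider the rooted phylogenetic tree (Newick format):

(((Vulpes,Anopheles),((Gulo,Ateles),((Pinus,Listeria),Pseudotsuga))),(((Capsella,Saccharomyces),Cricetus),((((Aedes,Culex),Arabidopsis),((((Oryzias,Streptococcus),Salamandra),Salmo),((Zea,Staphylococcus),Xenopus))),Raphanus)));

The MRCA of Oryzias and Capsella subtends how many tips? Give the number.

14

The MRCA of Oryzias and Capsella is the node subtending (((Capsella,Saccharomyces),Cricetus),((((Aedes,Culex),Arabidopsis),((((Oryzias,Streptococcus),Salamandra),Salmo),((Zea,Staphylococcus),Xenopus))),Raphanus)).
That clade contains 14 terminal taxa: Aedes, Arabidopsis, Capsella, Cricetus, Culex, Oryzias, Raphanus, Saccharomyces, Salamandra, Salmo, Staphylococcus, Streptococcus, Xenopus, Zea.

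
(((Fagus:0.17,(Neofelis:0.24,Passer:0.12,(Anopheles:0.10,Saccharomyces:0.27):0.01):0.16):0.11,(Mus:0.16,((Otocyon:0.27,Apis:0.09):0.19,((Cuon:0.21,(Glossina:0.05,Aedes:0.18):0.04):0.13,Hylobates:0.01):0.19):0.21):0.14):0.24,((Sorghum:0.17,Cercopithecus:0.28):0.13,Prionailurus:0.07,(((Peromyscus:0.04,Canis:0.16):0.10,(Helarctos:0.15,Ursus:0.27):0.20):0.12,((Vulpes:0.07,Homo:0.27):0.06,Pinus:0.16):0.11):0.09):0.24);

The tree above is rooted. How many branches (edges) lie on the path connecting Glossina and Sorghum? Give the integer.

10

The MRCA of Glossina and Sorghum is the root of the tree.
From Glossina up to that node: 7 branches. From Sorghum up to the same node: 3 branches. Total: 7 + 3 = 10.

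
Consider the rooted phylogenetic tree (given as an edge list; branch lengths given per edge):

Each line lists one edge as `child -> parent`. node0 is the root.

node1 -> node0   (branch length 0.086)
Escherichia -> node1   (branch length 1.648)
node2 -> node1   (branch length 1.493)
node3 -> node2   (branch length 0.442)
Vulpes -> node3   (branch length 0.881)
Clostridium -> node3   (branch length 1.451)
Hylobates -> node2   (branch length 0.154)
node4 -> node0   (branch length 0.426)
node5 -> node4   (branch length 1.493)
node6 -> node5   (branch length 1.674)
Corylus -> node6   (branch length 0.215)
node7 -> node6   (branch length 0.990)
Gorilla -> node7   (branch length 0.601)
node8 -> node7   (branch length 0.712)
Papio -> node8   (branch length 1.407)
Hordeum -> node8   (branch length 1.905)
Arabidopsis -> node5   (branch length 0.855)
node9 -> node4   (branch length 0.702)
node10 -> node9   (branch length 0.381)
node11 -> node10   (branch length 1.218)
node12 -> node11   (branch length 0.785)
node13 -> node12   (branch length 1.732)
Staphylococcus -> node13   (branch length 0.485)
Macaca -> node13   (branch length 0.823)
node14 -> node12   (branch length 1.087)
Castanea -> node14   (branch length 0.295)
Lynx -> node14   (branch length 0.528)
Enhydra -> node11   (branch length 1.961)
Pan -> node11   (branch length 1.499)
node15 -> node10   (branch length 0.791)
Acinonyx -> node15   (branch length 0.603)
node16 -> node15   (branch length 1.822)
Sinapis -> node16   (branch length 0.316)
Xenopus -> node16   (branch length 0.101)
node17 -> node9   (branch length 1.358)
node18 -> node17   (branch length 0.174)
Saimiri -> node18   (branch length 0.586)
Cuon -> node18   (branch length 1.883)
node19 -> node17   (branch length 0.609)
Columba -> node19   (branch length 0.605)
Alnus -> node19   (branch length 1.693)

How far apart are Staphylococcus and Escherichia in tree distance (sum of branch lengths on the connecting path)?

7.463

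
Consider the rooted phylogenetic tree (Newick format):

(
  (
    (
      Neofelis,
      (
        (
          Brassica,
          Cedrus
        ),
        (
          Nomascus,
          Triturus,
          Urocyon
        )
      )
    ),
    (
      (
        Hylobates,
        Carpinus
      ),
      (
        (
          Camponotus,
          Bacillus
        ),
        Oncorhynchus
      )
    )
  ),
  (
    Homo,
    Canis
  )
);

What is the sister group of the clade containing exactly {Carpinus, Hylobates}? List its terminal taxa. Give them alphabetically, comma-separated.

The clade containing exactly {Carpinus, Hylobates} attaches to the tree at the node subtending ((Hylobates,Carpinus),((Camponotus,Bacillus),Oncorhynchus)).
The other lineage descending from that same node — the sister group — is ((Camponotus,Bacillus),Oncorhynchus); its 3 tips in alphabetical order are the answer.

Bacillus, Camponotus, Oncorhynchus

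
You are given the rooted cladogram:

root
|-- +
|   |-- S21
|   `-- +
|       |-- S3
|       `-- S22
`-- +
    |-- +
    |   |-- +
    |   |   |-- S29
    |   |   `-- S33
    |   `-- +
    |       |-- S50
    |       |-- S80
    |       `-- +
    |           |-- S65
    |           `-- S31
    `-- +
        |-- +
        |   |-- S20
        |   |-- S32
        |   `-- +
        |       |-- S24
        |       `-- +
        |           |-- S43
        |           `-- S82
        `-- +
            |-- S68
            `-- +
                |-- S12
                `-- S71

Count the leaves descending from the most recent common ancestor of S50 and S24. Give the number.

14

The MRCA of S50 and S24 is the node subtending (((S29,S33),(S50,S80,(S65,S31))),((S20,S32,(S24,(S43,S82))),(S68,(S12,S71)))).
That clade contains 14 terminal taxa: S12, S20, S24, S29, S31, S32, S33, S43, S50, S65, S68, S71, S80, S82.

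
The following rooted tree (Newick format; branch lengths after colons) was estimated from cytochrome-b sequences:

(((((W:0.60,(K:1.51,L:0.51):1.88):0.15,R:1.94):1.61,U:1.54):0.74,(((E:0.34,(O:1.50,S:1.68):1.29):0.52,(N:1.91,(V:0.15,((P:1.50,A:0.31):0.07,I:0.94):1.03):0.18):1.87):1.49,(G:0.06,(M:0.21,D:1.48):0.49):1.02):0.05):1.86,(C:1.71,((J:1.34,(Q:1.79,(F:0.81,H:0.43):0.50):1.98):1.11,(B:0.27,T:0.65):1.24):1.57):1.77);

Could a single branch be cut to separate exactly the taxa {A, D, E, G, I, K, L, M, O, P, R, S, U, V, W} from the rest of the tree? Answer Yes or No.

The MRCA of the listed taxa subtends ((((W,(K,L)),R),U),(((E,(O,S)),(N,(V,((P,A),I)))),(G,(M,D)))).
That clade also contains N, which is not in the proposed group, so the group is not monophyletic.

No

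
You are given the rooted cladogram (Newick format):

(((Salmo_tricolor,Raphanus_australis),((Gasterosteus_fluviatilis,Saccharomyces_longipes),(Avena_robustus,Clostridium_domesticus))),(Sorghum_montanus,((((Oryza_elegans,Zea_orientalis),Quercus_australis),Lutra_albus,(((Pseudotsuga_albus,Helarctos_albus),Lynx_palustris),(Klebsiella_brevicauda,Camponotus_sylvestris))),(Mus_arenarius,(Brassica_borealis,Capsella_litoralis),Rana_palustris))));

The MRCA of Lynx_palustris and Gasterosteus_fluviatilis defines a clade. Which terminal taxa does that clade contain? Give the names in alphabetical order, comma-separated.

Tracing Lynx_palustris: it sits inside ((Pseudotsuga_albus,Helarctos_albus),Lynx_palustris).
Tracing Gasterosteus_fluviatilis: it sits inside (Gasterosteus_fluviatilis,Saccharomyces_longipes).
The smallest clade enclosing both is the whole tree (their MRCA is the root), so the answer is all 20 tips in alphabetical order.

Avena_robustus, Brassica_borealis, Camponotus_sylvestris, Capsella_litoralis, Clostridium_domesticus, Gasterosteus_fluviatilis, Helarctos_albus, Klebsiella_brevicauda, Lutra_albus, Lynx_palustris, Mus_arenarius, Oryza_elegans, Pseudotsuga_albus, Quercus_australis, Rana_palustris, Raphanus_australis, Saccharomyces_longipes, Salmo_tricolor, Sorghum_montanus, Zea_orientalis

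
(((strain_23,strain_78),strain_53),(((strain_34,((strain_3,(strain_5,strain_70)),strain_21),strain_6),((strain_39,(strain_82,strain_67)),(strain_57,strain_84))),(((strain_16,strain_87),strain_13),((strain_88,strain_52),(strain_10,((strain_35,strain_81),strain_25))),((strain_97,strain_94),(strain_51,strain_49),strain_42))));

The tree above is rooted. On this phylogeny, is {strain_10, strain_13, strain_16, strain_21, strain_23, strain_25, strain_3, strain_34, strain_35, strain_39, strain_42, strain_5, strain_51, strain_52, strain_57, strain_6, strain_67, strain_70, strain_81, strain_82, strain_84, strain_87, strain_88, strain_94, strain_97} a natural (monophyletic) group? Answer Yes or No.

No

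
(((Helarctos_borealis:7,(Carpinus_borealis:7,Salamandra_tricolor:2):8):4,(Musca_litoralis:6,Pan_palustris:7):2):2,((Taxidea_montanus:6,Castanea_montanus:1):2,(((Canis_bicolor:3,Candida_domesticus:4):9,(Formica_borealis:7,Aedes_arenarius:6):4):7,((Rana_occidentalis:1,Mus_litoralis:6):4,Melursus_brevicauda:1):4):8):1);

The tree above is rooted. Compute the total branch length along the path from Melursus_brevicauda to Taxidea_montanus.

21

The path runs Melursus_brevicauda → … → MRCA → … → Taxidea_montanus; the MRCA is the node subtending ((Taxidea_montanus,Castanea_montanus),(((Canis_bicolor,Candida_domesticus),(Formica_borealis,Aedes_arenarius)),((Rana_occidentalis,Mus_litoralis),Melursus_brevicauda))).
Branch lengths along that path: 1 + 4 + 8 + 2 + 6 = 21.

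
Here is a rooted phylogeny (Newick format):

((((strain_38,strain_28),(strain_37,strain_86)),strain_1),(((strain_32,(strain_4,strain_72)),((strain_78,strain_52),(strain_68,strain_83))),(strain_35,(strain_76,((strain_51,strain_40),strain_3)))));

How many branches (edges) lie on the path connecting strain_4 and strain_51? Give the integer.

9

The MRCA of strain_4 and strain_51 is the node subtending (((strain_32,(strain_4,strain_72)),((strain_78,strain_52),(strain_68,strain_83))),(strain_35,(strain_76,((strain_51,strain_40),strain_3)))).
From strain_4 up to that node: 4 branches. From strain_51 up to the same node: 5 branches. Total: 4 + 5 = 9.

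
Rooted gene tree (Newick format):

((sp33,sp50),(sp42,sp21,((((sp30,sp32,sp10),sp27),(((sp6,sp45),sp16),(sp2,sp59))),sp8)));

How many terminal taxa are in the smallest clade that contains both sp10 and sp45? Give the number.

The MRCA of sp10 and sp45 is the node subtending (((sp30,sp32,sp10),sp27),(((sp6,sp45),sp16),(sp2,sp59))).
That clade contains 9 terminal taxa: sp10, sp16, sp2, sp27, sp30, sp32, sp45, sp59, sp6.

9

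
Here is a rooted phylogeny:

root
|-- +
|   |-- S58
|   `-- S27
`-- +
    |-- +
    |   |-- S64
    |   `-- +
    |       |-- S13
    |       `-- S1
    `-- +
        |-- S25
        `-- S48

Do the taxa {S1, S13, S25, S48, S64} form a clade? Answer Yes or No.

Yes

The most recent common ancestor of these taxa subtends ((S64,(S13,S1)),(S25,S48)).
That clade has exactly 5 tips — every listed taxon and nothing else — so the group is monophyletic.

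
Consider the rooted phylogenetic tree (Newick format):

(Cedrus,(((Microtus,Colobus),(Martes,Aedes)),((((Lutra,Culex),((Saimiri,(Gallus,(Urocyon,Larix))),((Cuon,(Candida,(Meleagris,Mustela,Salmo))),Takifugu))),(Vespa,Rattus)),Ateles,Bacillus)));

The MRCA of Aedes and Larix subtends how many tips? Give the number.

The MRCA of Aedes and Larix is the node subtending (((Microtus,Colobus),(Martes,Aedes)),((((Lutra,Culex),((Saimiri,(Gallus,(Urocyon,Larix))),((Cuon,(Candida,(Meleagris,Mustela,Salmo))),Takifugu))),(Vespa,Rattus)),Ateles,Bacillus)).
That clade contains 20 terminal taxa: Aedes, Ateles, Bacillus, Candida, Colobus, Culex, Cuon, Gallus, Larix, Lutra, Martes, Meleagris, Microtus, Mustela, Rattus, Saimiri, Salmo, Takifugu, Urocyon, Vespa.

20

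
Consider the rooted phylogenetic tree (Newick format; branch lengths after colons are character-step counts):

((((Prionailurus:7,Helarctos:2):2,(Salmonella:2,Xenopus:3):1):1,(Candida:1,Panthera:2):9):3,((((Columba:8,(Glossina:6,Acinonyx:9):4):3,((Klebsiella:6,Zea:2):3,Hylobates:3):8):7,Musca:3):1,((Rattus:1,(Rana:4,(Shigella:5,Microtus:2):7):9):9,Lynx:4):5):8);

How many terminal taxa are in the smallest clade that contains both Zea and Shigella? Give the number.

12

The MRCA of Zea and Shigella is the node subtending ((((Columba,(Glossina,Acinonyx)),((Klebsiella,Zea),Hylobates)),Musca),((Rattus,(Rana,(Shigella,Microtus))),Lynx)).
That clade contains 12 terminal taxa: Acinonyx, Columba, Glossina, Hylobates, Klebsiella, Lynx, Microtus, Musca, Rana, Rattus, Shigella, Zea.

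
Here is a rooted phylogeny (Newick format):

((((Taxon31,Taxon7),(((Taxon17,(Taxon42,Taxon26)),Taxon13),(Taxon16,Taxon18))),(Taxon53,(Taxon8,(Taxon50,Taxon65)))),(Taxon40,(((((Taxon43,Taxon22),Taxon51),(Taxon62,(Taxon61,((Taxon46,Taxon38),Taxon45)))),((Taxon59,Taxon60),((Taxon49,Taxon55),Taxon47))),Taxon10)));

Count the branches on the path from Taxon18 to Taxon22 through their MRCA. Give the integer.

The MRCA of Taxon18 and Taxon22 is the root of the tree.
From Taxon18 up to that node: 5 branches. From Taxon22 up to the same node: 7 branches. Total: 5 + 7 = 12.

12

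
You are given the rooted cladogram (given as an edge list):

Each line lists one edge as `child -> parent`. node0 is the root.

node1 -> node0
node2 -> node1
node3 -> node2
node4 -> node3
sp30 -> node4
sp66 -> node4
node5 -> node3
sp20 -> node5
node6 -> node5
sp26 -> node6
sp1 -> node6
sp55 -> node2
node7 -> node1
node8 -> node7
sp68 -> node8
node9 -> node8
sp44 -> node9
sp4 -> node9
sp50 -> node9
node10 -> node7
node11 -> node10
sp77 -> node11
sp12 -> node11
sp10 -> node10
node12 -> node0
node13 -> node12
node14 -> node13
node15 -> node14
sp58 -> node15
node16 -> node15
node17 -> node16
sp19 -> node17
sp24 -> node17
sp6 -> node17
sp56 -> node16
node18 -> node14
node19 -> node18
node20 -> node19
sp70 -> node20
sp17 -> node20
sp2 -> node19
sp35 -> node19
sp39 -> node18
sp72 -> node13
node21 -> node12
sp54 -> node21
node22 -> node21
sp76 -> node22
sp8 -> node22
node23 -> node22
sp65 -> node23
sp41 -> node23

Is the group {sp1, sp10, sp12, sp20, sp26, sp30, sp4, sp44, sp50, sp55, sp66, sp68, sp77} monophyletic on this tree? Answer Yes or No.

Yes

The most recent common ancestor of these taxa subtends ((((sp30,sp66),(sp20,(sp26,sp1))),sp55),((sp68,(sp44,sp4,sp50)),((sp77,sp12),sp10))).
That clade has exactly 13 tips — every listed taxon and nothing else — so the group is monophyletic.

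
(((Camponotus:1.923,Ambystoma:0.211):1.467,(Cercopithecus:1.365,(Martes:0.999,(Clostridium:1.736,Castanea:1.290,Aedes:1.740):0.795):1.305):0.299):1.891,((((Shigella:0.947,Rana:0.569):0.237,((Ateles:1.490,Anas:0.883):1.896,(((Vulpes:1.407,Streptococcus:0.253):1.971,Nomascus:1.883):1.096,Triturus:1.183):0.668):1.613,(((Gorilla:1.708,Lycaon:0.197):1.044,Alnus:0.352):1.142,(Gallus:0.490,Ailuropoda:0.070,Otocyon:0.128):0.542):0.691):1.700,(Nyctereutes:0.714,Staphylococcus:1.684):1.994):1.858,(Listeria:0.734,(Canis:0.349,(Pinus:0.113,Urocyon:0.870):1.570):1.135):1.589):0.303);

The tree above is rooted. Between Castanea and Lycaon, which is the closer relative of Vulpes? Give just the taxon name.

Lycaon

The MRCA of Vulpes and Lycaon subtends ((Shigella,Rana),((Ateles,Anas),(((Vulpes,Streptococcus),Nomascus),Triturus)),(((Gorilla,Lycaon),Alnus),(Gallus,Ailuropoda,Otocyon))) (14 taxa).
The MRCA of Vulpes and Castanea is the root, subtending the entire tree (27 taxa).
The first is nested inside the second, so Vulpes shares a more recent common ancestor with Lycaon.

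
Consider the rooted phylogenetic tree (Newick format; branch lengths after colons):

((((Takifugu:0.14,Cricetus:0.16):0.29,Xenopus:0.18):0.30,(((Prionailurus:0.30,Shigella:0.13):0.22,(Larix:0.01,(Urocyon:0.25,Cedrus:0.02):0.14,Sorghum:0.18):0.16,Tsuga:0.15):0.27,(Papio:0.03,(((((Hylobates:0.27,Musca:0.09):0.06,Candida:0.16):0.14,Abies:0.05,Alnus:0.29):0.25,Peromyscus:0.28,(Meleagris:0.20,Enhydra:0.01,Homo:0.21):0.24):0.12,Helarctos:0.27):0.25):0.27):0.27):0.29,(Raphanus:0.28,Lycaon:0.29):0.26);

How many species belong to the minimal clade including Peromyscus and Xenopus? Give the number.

21

The MRCA of Peromyscus and Xenopus is the node subtending (((Takifugu,Cricetus),Xenopus),(((Prionailurus,Shigella),(Larix,(Urocyon,Cedrus),Sorghum),Tsuga),(Papio,(((((Hylobates,Musca),Candida),Abies,Alnus),Peromyscus,(Meleagris,Enhydra,Homo)),Helarctos)))).
That clade contains 21 terminal taxa: Abies, Alnus, Candida, Cedrus, Cricetus, Enhydra, Helarctos, Homo, Hylobates, Larix, Meleagris, Musca, Papio, Peromyscus, Prionailurus, Shigella, Sorghum, Takifugu, Tsuga, Urocyon, Xenopus.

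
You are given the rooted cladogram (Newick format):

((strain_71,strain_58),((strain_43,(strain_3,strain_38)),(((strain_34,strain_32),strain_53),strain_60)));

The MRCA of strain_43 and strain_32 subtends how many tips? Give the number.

7

The MRCA of strain_43 and strain_32 is the node subtending ((strain_43,(strain_3,strain_38)),(((strain_34,strain_32),strain_53),strain_60)).
That clade contains 7 terminal taxa: strain_3, strain_32, strain_34, strain_38, strain_43, strain_53, strain_60.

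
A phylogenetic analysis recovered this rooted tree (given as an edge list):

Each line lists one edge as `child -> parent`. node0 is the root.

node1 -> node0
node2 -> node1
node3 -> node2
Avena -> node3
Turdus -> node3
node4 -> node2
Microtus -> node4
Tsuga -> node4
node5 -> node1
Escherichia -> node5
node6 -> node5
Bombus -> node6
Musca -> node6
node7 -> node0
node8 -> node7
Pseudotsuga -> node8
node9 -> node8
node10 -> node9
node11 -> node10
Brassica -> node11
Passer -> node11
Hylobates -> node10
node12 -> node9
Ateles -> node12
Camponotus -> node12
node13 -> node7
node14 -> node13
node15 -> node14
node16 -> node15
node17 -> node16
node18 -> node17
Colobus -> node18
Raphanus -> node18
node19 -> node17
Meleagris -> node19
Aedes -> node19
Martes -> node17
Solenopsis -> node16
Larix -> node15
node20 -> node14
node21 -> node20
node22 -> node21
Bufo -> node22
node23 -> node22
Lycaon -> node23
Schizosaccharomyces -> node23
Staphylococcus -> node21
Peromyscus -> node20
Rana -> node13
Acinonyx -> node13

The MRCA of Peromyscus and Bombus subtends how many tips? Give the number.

27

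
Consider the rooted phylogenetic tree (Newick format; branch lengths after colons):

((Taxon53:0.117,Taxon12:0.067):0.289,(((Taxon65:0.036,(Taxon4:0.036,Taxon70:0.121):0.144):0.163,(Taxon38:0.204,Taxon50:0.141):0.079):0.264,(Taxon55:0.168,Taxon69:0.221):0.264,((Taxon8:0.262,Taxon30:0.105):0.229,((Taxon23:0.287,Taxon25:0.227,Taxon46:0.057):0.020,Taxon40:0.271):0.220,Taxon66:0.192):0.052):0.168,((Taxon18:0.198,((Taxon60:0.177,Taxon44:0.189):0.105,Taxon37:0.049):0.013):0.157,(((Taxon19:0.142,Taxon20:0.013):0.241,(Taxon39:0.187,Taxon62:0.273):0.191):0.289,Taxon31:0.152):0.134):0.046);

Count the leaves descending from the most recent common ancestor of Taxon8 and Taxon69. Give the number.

The MRCA of Taxon8 and Taxon69 is the node subtending (((Taxon65,(Taxon4,Taxon70)),(Taxon38,Taxon50)),(Taxon55,Taxon69),((Taxon8,Taxon30),((Taxon23,Taxon25,Taxon46),Taxon40),Taxon66)).
That clade contains 14 terminal taxa: Taxon23, Taxon25, Taxon30, Taxon38, Taxon4, Taxon40, Taxon46, Taxon50, Taxon55, Taxon65, Taxon66, Taxon69, Taxon70, Taxon8.

14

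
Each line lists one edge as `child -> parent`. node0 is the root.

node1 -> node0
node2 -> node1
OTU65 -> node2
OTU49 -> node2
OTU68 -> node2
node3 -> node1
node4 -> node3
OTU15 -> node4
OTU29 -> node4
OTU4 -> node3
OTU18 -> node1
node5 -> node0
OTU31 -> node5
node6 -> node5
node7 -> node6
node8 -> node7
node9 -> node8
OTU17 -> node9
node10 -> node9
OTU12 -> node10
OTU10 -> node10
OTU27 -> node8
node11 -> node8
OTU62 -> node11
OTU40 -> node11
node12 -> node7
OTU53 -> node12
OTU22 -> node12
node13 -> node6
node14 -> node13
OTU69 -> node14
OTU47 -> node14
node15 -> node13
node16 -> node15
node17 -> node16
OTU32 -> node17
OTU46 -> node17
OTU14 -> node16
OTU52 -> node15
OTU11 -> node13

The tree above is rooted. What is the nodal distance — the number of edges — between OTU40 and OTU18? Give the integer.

The MRCA of OTU40 and OTU18 is the root of the tree.
From OTU40 up to that node: 6 branches. From OTU18 up to the same node: 2 branches. Total: 6 + 2 = 8.

8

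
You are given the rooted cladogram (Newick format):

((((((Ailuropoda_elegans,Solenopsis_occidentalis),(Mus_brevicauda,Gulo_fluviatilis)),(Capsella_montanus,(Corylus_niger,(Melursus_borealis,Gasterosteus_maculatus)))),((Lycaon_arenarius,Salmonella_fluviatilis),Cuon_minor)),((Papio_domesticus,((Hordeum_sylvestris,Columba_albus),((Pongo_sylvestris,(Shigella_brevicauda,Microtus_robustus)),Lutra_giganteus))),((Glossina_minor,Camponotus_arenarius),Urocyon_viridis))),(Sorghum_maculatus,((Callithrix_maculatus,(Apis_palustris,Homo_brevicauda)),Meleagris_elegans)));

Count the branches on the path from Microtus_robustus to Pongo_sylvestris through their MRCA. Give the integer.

The MRCA of Microtus_robustus and Pongo_sylvestris is the node subtending (Pongo_sylvestris,(Shigella_brevicauda,Microtus_robustus)).
From Microtus_robustus up to that node: 2 branches. From Pongo_sylvestris up to the same node: 1 branch. Total: 2 + 1 = 3.

3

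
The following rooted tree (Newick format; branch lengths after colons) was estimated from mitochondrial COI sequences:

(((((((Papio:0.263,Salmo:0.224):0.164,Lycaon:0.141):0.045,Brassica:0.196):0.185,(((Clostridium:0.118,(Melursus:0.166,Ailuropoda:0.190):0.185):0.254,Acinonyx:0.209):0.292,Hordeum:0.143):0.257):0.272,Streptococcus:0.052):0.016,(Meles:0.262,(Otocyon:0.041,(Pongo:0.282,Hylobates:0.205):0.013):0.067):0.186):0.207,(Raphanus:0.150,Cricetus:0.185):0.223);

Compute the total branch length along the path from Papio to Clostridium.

1.578

The path runs Papio → … → MRCA → … → Clostridium; the MRCA is the node subtending ((((Papio,Salmo),Lycaon),Brassica),(((Clostridium,(Melursus,Ailuropoda)),Acinonyx),Hordeum)).
Branch lengths along that path: 0.263 + 0.164 + 0.045 + 0.185 + 0.257 + 0.292 + 0.254 + 0.118 = 1.578.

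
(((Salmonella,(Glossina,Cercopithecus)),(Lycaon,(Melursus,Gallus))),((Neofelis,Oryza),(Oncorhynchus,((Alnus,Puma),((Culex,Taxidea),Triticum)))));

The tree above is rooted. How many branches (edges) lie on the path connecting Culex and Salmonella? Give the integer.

The MRCA of Culex and Salmonella is the root of the tree.
From Culex up to that node: 6 branches. From Salmonella up to the same node: 3 branches. Total: 6 + 3 = 9.

9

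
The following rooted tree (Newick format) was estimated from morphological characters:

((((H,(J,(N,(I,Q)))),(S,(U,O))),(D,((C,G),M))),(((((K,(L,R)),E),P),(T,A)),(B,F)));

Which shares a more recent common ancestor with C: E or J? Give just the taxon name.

J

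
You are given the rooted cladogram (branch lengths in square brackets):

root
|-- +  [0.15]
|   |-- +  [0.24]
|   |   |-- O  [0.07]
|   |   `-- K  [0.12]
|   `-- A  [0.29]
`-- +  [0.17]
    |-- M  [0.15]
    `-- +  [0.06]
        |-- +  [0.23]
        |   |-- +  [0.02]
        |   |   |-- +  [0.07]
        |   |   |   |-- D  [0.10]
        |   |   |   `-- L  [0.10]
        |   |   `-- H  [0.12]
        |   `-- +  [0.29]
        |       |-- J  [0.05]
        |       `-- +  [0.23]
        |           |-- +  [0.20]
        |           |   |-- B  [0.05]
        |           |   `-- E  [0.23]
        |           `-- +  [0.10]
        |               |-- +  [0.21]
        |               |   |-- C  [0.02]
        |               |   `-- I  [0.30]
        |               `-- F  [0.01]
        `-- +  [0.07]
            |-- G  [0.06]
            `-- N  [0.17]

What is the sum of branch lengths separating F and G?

The path runs F → … → MRCA → … → G; the MRCA is the node subtending ((((D,L),H),(J,((B,E),((C,I),F)))),(G,N)).
Branch lengths along that path: 0.01 + 0.10 + 0.23 + 0.29 + 0.23 + 0.07 + 0.06 = 0.99.

0.99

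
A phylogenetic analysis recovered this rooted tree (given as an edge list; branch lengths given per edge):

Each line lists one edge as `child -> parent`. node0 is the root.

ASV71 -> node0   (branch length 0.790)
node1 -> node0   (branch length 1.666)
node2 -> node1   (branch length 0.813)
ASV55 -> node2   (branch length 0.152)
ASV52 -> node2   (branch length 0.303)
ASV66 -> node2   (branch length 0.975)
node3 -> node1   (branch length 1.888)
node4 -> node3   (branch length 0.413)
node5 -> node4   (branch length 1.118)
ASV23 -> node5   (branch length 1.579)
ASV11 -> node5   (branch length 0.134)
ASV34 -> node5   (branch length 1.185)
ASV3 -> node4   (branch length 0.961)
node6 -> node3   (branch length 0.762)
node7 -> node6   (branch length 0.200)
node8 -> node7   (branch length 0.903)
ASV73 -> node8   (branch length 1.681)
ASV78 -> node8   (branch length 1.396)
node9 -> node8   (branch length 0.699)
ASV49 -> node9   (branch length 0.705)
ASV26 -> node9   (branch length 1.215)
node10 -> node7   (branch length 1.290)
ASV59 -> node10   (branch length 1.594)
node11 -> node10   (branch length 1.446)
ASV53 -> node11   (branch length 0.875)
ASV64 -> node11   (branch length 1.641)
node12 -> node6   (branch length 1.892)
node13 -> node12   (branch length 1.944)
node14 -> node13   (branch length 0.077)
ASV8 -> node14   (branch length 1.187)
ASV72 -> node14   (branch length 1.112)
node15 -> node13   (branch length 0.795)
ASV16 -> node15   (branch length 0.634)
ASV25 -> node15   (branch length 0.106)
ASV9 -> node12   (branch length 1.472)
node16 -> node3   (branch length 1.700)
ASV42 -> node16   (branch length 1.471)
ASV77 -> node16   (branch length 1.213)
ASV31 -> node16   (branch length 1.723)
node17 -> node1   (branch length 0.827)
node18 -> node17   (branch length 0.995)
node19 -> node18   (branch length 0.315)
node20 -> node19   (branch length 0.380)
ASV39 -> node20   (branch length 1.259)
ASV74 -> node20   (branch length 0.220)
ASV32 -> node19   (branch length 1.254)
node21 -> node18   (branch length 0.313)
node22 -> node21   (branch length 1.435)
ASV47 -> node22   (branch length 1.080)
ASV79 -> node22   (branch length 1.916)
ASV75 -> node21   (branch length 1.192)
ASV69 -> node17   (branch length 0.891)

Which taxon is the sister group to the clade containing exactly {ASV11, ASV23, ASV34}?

ASV3

The clade containing exactly {ASV11, ASV23, ASV34} attaches to the tree at the node subtending ((ASV23,ASV11,ASV34),ASV3).
The other lineage descending from that same node — the sister group — is the single tip ASV3.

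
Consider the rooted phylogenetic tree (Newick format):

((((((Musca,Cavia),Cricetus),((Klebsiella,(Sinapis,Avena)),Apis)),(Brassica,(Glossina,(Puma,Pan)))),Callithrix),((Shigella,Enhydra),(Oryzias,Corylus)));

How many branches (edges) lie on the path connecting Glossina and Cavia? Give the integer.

The MRCA of Glossina and Cavia is the node subtending ((((Musca,Cavia),Cricetus),((Klebsiella,(Sinapis,Avena)),Apis)),(Brassica,(Glossina,(Puma,Pan)))).
From Glossina up to that node: 3 branches. From Cavia up to the same node: 4 branches. Total: 3 + 4 = 7.

7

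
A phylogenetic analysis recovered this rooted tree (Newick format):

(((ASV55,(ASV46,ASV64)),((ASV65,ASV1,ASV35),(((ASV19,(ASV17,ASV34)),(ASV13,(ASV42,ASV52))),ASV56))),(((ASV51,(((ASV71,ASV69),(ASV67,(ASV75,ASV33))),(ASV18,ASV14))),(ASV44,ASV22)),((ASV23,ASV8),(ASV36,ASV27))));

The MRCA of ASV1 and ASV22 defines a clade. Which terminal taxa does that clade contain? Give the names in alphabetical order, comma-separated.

ASV1, ASV13, ASV14, ASV17, ASV18, ASV19, ASV22, ASV23, ASV27, ASV33, ASV34, ASV35, ASV36, ASV42, ASV44, ASV46, ASV51, ASV52, ASV55, ASV56, ASV64, ASV65, ASV67, ASV69, ASV71, ASV75, ASV8

Tracing ASV1: it sits inside (ASV65,ASV1,ASV35).
Tracing ASV22: it sits inside (ASV44,ASV22).
The smallest clade enclosing both is the whole tree (their MRCA is the root), so the answer is all 27 tips in alphabetical order.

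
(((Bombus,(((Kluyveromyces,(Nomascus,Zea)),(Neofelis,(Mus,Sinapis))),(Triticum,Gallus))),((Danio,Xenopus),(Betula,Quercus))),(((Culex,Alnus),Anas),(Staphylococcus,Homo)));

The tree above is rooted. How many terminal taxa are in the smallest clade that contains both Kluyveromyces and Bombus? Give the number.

9

The MRCA of Kluyveromyces and Bombus is the node subtending (Bombus,(((Kluyveromyces,(Nomascus,Zea)),(Neofelis,(Mus,Sinapis))),(Triticum,Gallus))).
That clade contains 9 terminal taxa: Bombus, Gallus, Kluyveromyces, Mus, Neofelis, Nomascus, Sinapis, Triticum, Zea.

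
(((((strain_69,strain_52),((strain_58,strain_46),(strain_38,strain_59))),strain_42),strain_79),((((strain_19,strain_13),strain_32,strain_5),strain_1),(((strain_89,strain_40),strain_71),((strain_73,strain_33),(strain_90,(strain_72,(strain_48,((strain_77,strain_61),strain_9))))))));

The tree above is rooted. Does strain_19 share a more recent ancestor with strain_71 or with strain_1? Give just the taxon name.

The MRCA of strain_19 and strain_1 subtends (((strain_19,strain_13),strain_32,strain_5),strain_1) (5 taxa).
The MRCA of strain_19 and strain_71 subtends ((((strain_19,strain_13),strain_32,strain_5),strain_1),(((strain_89,strain_40),strain_71),((strain_73,strain_33),(strain_90,(strain_72,(strain_48,((strain_77,strain_61),strain_9))))))) (16 taxa).
The first is nested inside the second, so strain_19 shares a more recent common ancestor with strain_1.

strain_1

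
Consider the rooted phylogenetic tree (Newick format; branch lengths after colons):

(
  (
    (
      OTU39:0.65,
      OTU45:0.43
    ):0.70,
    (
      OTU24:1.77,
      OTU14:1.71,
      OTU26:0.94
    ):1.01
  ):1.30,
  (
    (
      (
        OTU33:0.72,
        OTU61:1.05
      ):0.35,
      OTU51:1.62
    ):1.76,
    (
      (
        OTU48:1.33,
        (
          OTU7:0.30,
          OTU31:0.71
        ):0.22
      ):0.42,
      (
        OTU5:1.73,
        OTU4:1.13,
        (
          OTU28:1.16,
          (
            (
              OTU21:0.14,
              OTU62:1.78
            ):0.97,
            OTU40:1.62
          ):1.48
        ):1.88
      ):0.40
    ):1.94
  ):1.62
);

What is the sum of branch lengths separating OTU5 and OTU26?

8.94

The path runs OTU5 → … → MRCA → … → OTU26; the MRCA is the root of the tree.
Branch lengths along that path: 1.73 + 0.40 + 1.94 + 1.62 + 1.30 + 1.01 + 0.94 = 8.94.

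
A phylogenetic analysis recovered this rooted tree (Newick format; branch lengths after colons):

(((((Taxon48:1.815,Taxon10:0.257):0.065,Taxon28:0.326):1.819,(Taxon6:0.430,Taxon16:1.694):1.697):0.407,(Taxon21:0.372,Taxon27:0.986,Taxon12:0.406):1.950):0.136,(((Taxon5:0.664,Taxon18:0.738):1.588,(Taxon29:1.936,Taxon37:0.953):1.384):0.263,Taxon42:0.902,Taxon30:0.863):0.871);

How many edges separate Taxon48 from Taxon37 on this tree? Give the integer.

The MRCA of Taxon48 and Taxon37 is the root of the tree.
From Taxon48 up to that node: 5 branches. From Taxon37 up to the same node: 4 branches. Total: 5 + 4 = 9.

9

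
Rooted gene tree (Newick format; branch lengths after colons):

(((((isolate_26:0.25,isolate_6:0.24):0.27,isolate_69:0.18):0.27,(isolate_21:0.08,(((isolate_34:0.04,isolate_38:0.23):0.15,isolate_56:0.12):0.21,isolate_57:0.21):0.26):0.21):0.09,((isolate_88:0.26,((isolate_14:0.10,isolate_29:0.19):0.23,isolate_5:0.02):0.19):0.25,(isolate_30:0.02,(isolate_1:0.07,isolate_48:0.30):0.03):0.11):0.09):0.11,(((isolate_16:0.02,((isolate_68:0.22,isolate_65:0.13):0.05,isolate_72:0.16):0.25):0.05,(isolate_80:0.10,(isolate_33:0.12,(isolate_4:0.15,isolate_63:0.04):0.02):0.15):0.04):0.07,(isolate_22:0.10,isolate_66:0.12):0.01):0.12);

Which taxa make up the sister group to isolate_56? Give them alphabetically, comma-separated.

isolate_34, isolate_38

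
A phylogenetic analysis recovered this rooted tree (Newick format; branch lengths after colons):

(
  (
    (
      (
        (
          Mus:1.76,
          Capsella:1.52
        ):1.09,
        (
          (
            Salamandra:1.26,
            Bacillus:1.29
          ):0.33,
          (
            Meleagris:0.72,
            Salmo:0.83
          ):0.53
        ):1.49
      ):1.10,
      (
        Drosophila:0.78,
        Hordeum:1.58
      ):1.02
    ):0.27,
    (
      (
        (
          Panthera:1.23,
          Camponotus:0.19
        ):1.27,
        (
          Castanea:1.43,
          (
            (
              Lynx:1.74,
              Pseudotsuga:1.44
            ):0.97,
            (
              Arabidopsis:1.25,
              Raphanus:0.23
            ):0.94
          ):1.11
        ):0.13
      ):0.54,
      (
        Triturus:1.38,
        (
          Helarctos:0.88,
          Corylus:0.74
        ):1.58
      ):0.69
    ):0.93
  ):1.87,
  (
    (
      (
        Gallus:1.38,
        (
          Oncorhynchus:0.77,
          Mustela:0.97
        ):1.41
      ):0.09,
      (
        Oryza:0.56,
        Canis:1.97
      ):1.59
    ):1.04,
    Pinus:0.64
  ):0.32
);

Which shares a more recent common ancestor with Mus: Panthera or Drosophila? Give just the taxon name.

Drosophila

The MRCA of Mus and Drosophila subtends (((Mus,Capsella),((Salamandra,Bacillus),(Meleagris,Salmo))),(Drosophila,Hordeum)) (8 taxa).
The MRCA of Mus and Panthera subtends ((((Mus,Capsella),((Salamandra,Bacillus),(Meleagris,Salmo))),(Drosophila,Hordeum)),(((Panthera,Camponotus),(Castanea,((Lynx,Pseudotsuga),(Arabidopsis,Raphanus)))),(Triturus,(Helarctos,Corylus)))) (18 taxa).
The first is nested inside the second, so Mus shares a more recent common ancestor with Drosophila.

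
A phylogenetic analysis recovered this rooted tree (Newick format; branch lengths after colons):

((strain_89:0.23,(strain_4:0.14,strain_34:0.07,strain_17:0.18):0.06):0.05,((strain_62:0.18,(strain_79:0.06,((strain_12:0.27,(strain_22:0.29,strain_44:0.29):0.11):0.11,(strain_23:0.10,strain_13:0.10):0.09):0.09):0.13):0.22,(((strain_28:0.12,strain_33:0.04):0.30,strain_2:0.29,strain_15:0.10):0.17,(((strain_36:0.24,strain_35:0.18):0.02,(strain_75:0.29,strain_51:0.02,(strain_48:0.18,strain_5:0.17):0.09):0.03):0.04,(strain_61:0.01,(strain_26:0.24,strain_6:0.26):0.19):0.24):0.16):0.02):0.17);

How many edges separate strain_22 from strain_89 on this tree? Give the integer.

The MRCA of strain_22 and strain_89 is the root of the tree.
From strain_22 up to that node: 7 branches. From strain_89 up to the same node: 2 branches. Total: 7 + 2 = 9.

9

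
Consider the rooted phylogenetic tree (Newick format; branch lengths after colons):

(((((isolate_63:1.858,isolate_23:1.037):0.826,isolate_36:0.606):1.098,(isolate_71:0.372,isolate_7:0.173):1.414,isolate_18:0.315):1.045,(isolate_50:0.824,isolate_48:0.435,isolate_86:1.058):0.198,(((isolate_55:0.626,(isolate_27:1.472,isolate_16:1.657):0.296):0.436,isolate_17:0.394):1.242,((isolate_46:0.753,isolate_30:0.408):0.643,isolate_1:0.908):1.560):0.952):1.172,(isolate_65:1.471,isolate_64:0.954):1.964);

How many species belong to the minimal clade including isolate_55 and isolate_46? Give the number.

7

The MRCA of isolate_55 and isolate_46 is the node subtending (((isolate_55,(isolate_27,isolate_16)),isolate_17),((isolate_46,isolate_30),isolate_1)).
That clade contains 7 terminal taxa: isolate_1, isolate_16, isolate_17, isolate_27, isolate_30, isolate_46, isolate_55.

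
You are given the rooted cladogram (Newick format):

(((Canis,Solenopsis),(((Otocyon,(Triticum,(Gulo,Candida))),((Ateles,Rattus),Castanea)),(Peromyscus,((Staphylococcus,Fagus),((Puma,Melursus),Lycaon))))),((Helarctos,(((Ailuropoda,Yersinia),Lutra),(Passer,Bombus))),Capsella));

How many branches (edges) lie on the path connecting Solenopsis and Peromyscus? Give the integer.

The MRCA of Solenopsis and Peromyscus is the node subtending ((Canis,Solenopsis),(((Otocyon,(Triticum,(Gulo,Candida))),((Ateles,Rattus),Castanea)),(Peromyscus,((Staphylococcus,Fagus),((Puma,Melursus),Lycaon))))).
From Solenopsis up to that node: 2 branches. From Peromyscus up to the same node: 3 branches. Total: 2 + 3 = 5.

5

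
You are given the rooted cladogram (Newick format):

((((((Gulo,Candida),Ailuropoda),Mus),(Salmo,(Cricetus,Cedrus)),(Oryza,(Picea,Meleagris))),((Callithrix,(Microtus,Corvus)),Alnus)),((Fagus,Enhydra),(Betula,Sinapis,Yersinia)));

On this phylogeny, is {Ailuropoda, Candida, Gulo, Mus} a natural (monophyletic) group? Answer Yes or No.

Yes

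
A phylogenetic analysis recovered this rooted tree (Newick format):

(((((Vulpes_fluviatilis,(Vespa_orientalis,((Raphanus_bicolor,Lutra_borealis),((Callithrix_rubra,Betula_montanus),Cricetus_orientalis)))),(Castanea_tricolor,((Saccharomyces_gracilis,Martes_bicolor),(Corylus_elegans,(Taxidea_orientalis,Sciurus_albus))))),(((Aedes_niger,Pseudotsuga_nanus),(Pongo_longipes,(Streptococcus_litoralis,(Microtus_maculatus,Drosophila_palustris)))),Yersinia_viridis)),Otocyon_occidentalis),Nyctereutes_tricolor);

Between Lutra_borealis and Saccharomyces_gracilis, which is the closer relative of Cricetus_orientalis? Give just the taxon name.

Lutra_borealis

The MRCA of Cricetus_orientalis and Lutra_borealis subtends ((Raphanus_bicolor,Lutra_borealis),((Callithrix_rubra,Betula_montanus),Cricetus_orientalis)) (5 taxa).
The MRCA of Cricetus_orientalis and Saccharomyces_gracilis subtends ((Vulpes_fluviatilis,(Vespa_orientalis,((Raphanus_bicolor,Lutra_borealis),((Callithrix_rubra,Betula_montanus),Cricetus_orientalis)))),(Castanea_tricolor,((Saccharomyces_gracilis,Martes_bicolor),(Corylus_elegans,(Taxidea_orientalis,Sciurus_albus))))) (13 taxa).
The first is nested inside the second, so Cricetus_orientalis shares a more recent common ancestor with Lutra_borealis.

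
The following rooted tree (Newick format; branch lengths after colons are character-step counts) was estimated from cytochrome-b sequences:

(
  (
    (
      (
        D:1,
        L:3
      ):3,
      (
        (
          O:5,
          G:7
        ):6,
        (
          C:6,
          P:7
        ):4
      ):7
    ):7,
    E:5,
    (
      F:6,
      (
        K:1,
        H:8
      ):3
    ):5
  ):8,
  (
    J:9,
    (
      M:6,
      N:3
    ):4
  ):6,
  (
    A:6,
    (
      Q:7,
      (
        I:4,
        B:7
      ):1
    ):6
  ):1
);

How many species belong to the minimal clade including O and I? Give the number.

17

The MRCA of O and I is the root, so the clade is the entire tree.
That clade contains 17 terminal taxa: A, B, C, D, E, F, G, H, I, J, K, L, M, N, O, P, Q.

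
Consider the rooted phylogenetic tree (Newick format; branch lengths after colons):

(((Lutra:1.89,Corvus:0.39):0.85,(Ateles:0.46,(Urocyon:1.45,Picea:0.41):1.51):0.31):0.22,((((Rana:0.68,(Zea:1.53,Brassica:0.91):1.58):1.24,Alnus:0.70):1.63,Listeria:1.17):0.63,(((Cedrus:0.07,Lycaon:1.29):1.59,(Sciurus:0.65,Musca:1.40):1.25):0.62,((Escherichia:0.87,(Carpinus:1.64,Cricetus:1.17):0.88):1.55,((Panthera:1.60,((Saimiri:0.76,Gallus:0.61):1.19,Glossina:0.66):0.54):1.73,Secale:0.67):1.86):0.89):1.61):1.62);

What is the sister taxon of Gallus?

Saimiri

Gallus attaches to the tree at the node subtending (Saimiri,Gallus).
The other lineage descending from that same node — the sister group — is the single tip Saimiri.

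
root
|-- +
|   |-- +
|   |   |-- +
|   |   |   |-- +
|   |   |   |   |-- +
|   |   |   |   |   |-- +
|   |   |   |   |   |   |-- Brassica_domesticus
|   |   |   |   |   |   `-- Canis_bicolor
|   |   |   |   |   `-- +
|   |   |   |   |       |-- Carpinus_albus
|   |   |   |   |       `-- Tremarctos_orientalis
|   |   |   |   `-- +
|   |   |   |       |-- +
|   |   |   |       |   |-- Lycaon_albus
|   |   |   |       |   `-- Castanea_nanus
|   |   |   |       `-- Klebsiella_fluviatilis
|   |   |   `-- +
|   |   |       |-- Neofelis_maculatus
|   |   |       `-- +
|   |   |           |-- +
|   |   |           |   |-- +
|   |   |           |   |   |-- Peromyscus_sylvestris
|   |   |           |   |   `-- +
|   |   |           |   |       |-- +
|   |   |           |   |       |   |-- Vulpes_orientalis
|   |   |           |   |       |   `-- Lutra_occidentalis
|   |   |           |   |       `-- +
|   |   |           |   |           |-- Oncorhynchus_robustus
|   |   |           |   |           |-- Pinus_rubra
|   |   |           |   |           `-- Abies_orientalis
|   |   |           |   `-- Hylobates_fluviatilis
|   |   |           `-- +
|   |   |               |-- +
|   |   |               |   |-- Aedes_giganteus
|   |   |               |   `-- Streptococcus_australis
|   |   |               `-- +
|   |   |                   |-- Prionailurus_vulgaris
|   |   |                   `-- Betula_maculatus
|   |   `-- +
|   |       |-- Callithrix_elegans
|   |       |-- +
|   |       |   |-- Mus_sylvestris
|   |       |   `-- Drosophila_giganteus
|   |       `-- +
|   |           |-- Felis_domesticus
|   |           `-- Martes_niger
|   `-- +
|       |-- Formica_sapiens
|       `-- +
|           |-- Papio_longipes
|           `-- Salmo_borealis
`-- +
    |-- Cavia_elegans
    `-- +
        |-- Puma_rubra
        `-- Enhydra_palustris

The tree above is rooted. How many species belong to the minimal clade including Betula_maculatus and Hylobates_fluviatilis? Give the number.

11

The MRCA of Betula_maculatus and Hylobates_fluviatilis is the node subtending (((Peromyscus_sylvestris,((Vulpes_orientalis,Lutra_occidentalis),(Oncorhynchus_robustus,Pinus_rubra,Abies_orientalis))),Hylobates_fluviatilis),((Aedes_giganteus,Streptococcus_australis),(Prionailurus_vulgaris,Betula_maculatus))).
That clade contains 11 terminal taxa: Abies_orientalis, Aedes_giganteus, Betula_maculatus, Hylobates_fluviatilis, Lutra_occidentalis, Oncorhynchus_robustus, Peromyscus_sylvestris, Pinus_rubra, Prionailurus_vulgaris, Streptococcus_australis, Vulpes_orientalis.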